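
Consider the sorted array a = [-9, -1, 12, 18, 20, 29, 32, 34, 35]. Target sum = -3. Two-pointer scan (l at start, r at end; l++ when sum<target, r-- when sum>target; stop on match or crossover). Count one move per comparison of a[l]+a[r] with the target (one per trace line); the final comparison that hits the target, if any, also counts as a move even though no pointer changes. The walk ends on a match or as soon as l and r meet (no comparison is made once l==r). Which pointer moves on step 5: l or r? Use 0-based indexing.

l=0 r=8: -9+35=26 >-3, r--
l=0 r=7: -9+34=25 >-3, r--
l=0 r=6: -9+32=23 >-3, r--
l=0 r=5: -9+29=20 >-3, r--
l=0 r=4: -9+20=11 >-3, r--

r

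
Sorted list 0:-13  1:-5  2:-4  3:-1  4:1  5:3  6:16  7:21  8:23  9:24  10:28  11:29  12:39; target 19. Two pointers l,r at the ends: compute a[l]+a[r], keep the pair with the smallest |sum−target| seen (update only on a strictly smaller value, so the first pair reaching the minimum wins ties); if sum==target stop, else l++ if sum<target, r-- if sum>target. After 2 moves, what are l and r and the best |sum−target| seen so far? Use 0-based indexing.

[0,12] -13+39=26 d=7 * → r--
[0,11] -13+29=16 d=3 * → l++

l=1, r=11, best |Δ|=3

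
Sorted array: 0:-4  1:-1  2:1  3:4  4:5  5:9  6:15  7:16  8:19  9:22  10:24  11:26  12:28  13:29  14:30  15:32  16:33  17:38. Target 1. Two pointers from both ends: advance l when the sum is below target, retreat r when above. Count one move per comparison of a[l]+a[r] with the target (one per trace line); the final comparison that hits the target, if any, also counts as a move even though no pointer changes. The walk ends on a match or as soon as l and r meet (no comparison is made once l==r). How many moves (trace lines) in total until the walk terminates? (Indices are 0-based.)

14 moves

[0,17] -4+38=34 >1 → r--
[0,16] -4+33=29 >1 → r--
[0,15] -4+32=28 >1 → r--
[0,14] -4+30=26 >1 → r--
[0,13] -4+29=25 >1 → r--
[0,12] -4+28=24 >1 → r--
[0,11] -4+26=22 >1 → r--
[0,10] -4+24=20 >1 → r--
[0,9] -4+22=18 >1 → r--
[0,8] -4+19=15 >1 → r--
[0,7] -4+16=12 >1 → r--
[0,6] -4+15=11 >1 → r--
[0,5] -4+9=5 >1 → r--
[0,4] -4+5=1 → found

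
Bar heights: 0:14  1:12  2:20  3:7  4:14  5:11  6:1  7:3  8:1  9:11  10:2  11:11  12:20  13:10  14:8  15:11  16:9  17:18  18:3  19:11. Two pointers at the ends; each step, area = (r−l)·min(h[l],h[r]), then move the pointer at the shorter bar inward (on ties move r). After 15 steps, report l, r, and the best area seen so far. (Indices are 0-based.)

l=0 r=19: min(14,11)*19=209 best=209 *, r--
l=0 r=18: min(14,3)*18=54 best=209, r--
l=0 r=17: min(14,18)*17=238 best=238 *, l++
l=1 r=17: min(12,18)*16=192 best=238, l++
l=2 r=17: min(20,18)*15=270 best=270 *, r--
l=2 r=16: min(20,9)*14=126 best=270, r--
l=2 r=15: min(20,11)*13=143 best=270, r--
l=2 r=14: min(20,8)*12=96 best=270, r--
l=2 r=13: min(20,10)*11=110 best=270, r--
l=2 r=12: min(20,20)*10=200 best=270, r--
l=2 r=11: min(20,11)*9=99 best=270, r--
l=2 r=10: min(20,2)*8=16 best=270, r--
l=2 r=9: min(20,11)*7=77 best=270, r--
l=2 r=8: min(20,1)*6=6 best=270, r--
l=2 r=7: min(20,3)*5=15 best=270, r--

l=2, r=6, best area=270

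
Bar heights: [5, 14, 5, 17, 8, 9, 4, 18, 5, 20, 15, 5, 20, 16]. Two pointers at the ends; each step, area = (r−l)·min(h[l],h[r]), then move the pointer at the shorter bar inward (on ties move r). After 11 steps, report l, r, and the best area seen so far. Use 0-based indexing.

[0,13] min(5,16)*13=65 best=65 * → l++
[1,13] min(14,16)*12=168 best=168 * → l++
[2,13] min(5,16)*11=55 best=168 → l++
[3,13] min(17,16)*10=160 best=168 → r--
[3,12] min(17,20)*9=153 best=168 → l++
[4,12] min(8,20)*8=64 best=168 → l++
[5,12] min(9,20)*7=63 best=168 → l++
[6,12] min(4,20)*6=24 best=168 → l++
[7,12] min(18,20)*5=90 best=168 → l++
[8,12] min(5,20)*4=20 best=168 → l++
[9,12] min(20,20)*3=60 best=168 → r--

l=9, r=11, best area=168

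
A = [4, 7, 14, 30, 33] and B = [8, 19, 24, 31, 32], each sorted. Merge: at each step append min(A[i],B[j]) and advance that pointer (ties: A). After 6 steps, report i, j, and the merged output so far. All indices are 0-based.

i=3, j=3, merged so far=[4, 7, 8, 14, 19, 24]

[i=0,j=0] A[i]=4<=B[j]=8 take 4 → i++
[i=1,j=0] A[i]=7<=B[j]=8 take 7 → i++
[i=2,j=0] A[i]=14>B[j]=8 take 8 → j++
[i=2,j=1] A[i]=14<=B[j]=19 take 14 → i++
[i=3,j=1] A[i]=30>B[j]=19 take 19 → j++
[i=3,j=2] A[i]=30>B[j]=24 take 24 → j++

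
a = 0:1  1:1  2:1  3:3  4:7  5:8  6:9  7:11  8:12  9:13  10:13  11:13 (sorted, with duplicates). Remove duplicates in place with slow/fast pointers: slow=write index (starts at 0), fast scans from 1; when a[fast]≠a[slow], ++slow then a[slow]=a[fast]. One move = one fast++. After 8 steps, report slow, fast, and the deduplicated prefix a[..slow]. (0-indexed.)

slow=6, fast=9, prefix=[1, 3, 7, 8, 9, 11, 12]

slow=0 fast=1: a[fast]=1=a[slow] dup, fast++
slow=0 fast=2: a[fast]=1=a[slow] dup, fast++
slow=0 fast=3: a[fast]=3≠a[slow]=1 write a[1]=3, slow++,fast++
slow=1 fast=4: a[fast]=7≠a[slow]=3 write a[2]=7, slow++,fast++
slow=2 fast=5: a[fast]=8≠a[slow]=7 write a[3]=8, slow++,fast++
slow=3 fast=6: a[fast]=9≠a[slow]=8 write a[4]=9, slow++,fast++
slow=4 fast=7: a[fast]=11≠a[slow]=9 write a[5]=11, slow++,fast++
slow=5 fast=8: a[fast]=12≠a[slow]=11 write a[6]=12, slow++,fast++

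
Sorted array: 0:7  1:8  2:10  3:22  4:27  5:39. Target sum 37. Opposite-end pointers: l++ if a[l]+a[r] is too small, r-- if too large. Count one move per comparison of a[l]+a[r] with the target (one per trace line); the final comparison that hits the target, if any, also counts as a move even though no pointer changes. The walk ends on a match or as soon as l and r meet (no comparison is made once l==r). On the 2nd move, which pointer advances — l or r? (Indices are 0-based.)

[0,5] 7+39=46 >37 → r--
[0,4] 7+27=34 <37 → l++

l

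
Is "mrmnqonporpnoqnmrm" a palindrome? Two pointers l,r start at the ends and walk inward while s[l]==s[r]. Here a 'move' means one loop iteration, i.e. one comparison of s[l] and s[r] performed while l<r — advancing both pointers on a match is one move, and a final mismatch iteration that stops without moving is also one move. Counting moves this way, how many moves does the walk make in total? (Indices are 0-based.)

9 moves

l=0 r=17: 'm'=='m', l++,r--
l=1 r=16: 'r'=='r', l++,r--
l=2 r=15: 'm'=='m', l++,r--
l=3 r=14: 'n'=='n', l++,r--
l=4 r=13: 'q'=='q', l++,r--
l=5 r=12: 'o'=='o', l++,r--
l=6 r=11: 'n'=='n', l++,r--
l=7 r=10: 'p'=='p', l++,r--
l=8 r=9: 'o'!='r', stop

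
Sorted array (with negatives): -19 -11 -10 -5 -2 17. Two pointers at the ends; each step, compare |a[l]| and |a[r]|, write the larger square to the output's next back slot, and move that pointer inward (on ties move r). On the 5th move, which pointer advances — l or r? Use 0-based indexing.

[0,5] |-19|>|17| out[5]=361 → l++
[1,5] |-11|<=|17| out[4]=289 → r--
[1,4] |-11|>|-2| out[3]=121 → l++
[2,4] |-10|>|-2| out[2]=100 → l++
[3,4] |-5|>|-2| out[1]=25 → l++

l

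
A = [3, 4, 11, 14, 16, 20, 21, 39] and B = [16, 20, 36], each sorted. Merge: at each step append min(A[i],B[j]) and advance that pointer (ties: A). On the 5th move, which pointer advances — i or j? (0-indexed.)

[i=0,j=0] A[i]=3<=B[j]=16 take 3 → i++
[i=1,j=0] A[i]=4<=B[j]=16 take 4 → i++
[i=2,j=0] A[i]=11<=B[j]=16 take 11 → i++
[i=3,j=0] A[i]=14<=B[j]=16 take 14 → i++
[i=4,j=0] A[i]=16<=B[j]=16 take 16 → i++

i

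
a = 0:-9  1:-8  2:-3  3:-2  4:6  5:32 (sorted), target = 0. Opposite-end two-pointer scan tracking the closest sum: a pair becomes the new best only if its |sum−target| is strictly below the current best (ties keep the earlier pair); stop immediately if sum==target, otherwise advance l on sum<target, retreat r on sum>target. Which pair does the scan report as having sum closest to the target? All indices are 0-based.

l=0 r=5: -9+32=23 d=23 *, r--
l=0 r=4: -9+6=-3 d=3 *, l++
l=1 r=4: -8+6=-2 d=2 *, l++
l=2 r=4: -3+6=3 d=3, r--
l=2 r=3: -3+-2=-5 d=5, l++

pair (-8, 6) with sum -2 (|Δ|=2)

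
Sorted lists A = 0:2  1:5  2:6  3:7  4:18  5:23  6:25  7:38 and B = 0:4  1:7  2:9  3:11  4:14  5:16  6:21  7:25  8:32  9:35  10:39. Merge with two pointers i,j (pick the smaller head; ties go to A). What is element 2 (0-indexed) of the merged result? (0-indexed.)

[i=0,j=0] A[i]=2<=B[j]=4 take 2 → i++
[i=1,j=0] A[i]=5>B[j]=4 take 4 → j++
[i=1,j=1] A[i]=5<=B[j]=7 take 5 → i++
[i=2,j=1] A[i]=6<=B[j]=7 take 6 → i++
[i=3,j=1] A[i]=7<=B[j]=7 take 7 → i++
[i=4,j=1] A[i]=18>B[j]=7 take 7 → j++
[i=4,j=2] A[i]=18>B[j]=9 take 9 → j++
[i=4,j=3] A[i]=18>B[j]=11 take 11 → j++
[i=4,j=4] A[i]=18>B[j]=14 take 14 → j++
[i=4,j=5] A[i]=18>B[j]=16 take 16 → j++
[i=4,j=6] A[i]=18<=B[j]=21 take 18 → i++
[i=5,j=6] A[i]=23>B[j]=21 take 21 → j++
[i=5,j=7] A[i]=23<=B[j]=25 take 23 → i++
[i=6,j=7] A[i]=25<=B[j]=25 take 25 → i++
[i=7,j=7] A[i]=38>B[j]=25 take 25 → j++
[i=7,j=8] A[i]=38>B[j]=32 take 32 → j++
[i=7,j=9] A[i]=38>B[j]=35 take 35 → j++
[i=7,j=10] A[i]=38<=B[j]=39 take 38 → i++
[i=8,j=10] A done, take B[j]=39 → j++

merged[2] = 5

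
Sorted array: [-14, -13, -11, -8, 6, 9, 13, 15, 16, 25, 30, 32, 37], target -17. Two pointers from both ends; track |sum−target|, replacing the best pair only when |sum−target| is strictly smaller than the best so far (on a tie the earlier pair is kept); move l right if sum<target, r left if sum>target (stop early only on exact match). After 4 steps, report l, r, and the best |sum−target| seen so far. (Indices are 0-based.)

[0,12] -14+37=23 d=40 * → r--
[0,11] -14+32=18 d=35 * → r--
[0,10] -14+30=16 d=33 * → r--
[0,9] -14+25=11 d=28 * → r--

l=0, r=8, best |Δ|=28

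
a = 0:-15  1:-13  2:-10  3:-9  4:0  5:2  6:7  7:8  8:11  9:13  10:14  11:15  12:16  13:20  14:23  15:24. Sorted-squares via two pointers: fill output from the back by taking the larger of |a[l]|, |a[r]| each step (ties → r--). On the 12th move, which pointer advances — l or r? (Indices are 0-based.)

l=0 r=15: |-15|<=|24| out[15]=576, r--
l=0 r=14: |-15|<=|23| out[14]=529, r--
l=0 r=13: |-15|<=|20| out[13]=400, r--
l=0 r=12: |-15|<=|16| out[12]=256, r--
l=0 r=11: |-15|<=|15| out[11]=225, r--
l=0 r=10: |-15|>|14| out[10]=225, l++
l=1 r=10: |-13|<=|14| out[9]=196, r--
l=1 r=9: |-13|<=|13| out[8]=169, r--
l=1 r=8: |-13|>|11| out[7]=169, l++
l=2 r=8: |-10|<=|11| out[6]=121, r--
l=2 r=7: |-10|>|8| out[5]=100, l++
l=3 r=7: |-9|>|8| out[4]=81, l++

l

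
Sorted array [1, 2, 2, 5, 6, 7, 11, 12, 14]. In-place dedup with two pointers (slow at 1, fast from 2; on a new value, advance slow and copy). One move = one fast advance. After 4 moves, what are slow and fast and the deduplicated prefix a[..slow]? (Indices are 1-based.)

slow=4, fast=6, prefix=[1, 2, 5, 6]

(s=1,f=2) a[fast]=2≠a[slow]=1 write a[2]=2 → slow++,fast++
(s=2,f=3) a[fast]=2=a[slow] dup → fast++
(s=2,f=4) a[fast]=5≠a[slow]=2 write a[3]=5 → slow++,fast++
(s=3,f=5) a[fast]=6≠a[slow]=5 write a[4]=6 → slow++,fast++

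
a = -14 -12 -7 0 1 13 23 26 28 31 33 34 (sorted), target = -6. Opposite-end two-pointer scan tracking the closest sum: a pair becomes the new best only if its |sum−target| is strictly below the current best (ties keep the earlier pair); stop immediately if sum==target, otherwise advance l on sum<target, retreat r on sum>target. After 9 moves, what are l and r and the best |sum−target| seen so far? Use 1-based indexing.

l=3, r=5, best |Δ|=5

l=1 r=12: -14+34=20 d=26 *, r--
l=1 r=11: -14+33=19 d=25 *, r--
l=1 r=10: -14+31=17 d=23 *, r--
l=1 r=9: -14+28=14 d=20 *, r--
l=1 r=8: -14+26=12 d=18 *, r--
l=1 r=7: -14+23=9 d=15 *, r--
l=1 r=6: -14+13=-1 d=5 *, r--
l=1 r=5: -14+1=-13 d=7, l++
l=2 r=5: -12+1=-11 d=5, l++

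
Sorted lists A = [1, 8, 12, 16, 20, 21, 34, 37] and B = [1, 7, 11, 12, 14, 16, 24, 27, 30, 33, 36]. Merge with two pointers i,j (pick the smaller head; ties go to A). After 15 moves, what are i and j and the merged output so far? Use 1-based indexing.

[i=1,j=1] A[i]=1<=B[j]=1 take 1 → i++
[i=2,j=1] A[i]=8>B[j]=1 take 1 → j++
[i=2,j=2] A[i]=8>B[j]=7 take 7 → j++
[i=2,j=3] A[i]=8<=B[j]=11 take 8 → i++
[i=3,j=3] A[i]=12>B[j]=11 take 11 → j++
[i=3,j=4] A[i]=12<=B[j]=12 take 12 → i++
[i=4,j=4] A[i]=16>B[j]=12 take 12 → j++
[i=4,j=5] A[i]=16>B[j]=14 take 14 → j++
[i=4,j=6] A[i]=16<=B[j]=16 take 16 → i++
[i=5,j=6] A[i]=20>B[j]=16 take 16 → j++
[i=5,j=7] A[i]=20<=B[j]=24 take 20 → i++
[i=6,j=7] A[i]=21<=B[j]=24 take 21 → i++
[i=7,j=7] A[i]=34>B[j]=24 take 24 → j++
[i=7,j=8] A[i]=34>B[j]=27 take 27 → j++
[i=7,j=9] A[i]=34>B[j]=30 take 30 → j++

i=7, j=10, merged so far=[1, 1, 7, 8, 11, 12, 12, 14, 16, 16, 20, 21, 24, 27, 30]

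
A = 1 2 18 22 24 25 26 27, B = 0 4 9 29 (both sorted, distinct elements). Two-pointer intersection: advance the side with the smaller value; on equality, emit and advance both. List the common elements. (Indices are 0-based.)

intersection = []

i=0 j=0: 1>0, j++
i=0 j=1: 1<4, i++
i=1 j=1: 2<4, i++
i=2 j=1: 18>4, j++
i=2 j=2: 18>9, j++
i=2 j=3: 18<29, i++
i=3 j=3: 22<29, i++
i=4 j=3: 24<29, i++
i=5 j=3: 25<29, i++
i=6 j=3: 26<29, i++
i=7 j=3: 27<29, i++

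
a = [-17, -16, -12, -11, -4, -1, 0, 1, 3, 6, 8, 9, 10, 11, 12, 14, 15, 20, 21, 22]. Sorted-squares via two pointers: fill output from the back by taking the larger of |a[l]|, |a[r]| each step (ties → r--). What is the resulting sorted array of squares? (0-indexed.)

l=0 r=19: |-17|<=|22| out[19]=484, r--
l=0 r=18: |-17|<=|21| out[18]=441, r--
l=0 r=17: |-17|<=|20| out[17]=400, r--
l=0 r=16: |-17|>|15| out[16]=289, l++
l=1 r=16: |-16|>|15| out[15]=256, l++
l=2 r=16: |-12|<=|15| out[14]=225, r--
l=2 r=15: |-12|<=|14| out[13]=196, r--
l=2 r=14: |-12|<=|12| out[12]=144, r--
l=2 r=13: |-12|>|11| out[11]=144, l++
l=3 r=13: |-11|<=|11| out[10]=121, r--
l=3 r=12: |-11|>|10| out[9]=121, l++
l=4 r=12: |-4|<=|10| out[8]=100, r--
l=4 r=11: |-4|<=|9| out[7]=81, r--
l=4 r=10: |-4|<=|8| out[6]=64, r--
l=4 r=9: |-4|<=|6| out[5]=36, r--
l=4 r=8: |-4|>|3| out[4]=16, l++
l=5 r=8: |-1|<=|3| out[3]=9, r--
l=5 r=7: |-1|<=|1| out[2]=1, r--
l=5 r=6: |-1|>|0| out[1]=1, l++
l=6 r=6: |0|<=|0| out[0]=0, r--

[0, 1, 1, 9, 16, 36, 64, 81, 100, 121, 121, 144, 144, 196, 225, 256, 289, 400, 441, 484]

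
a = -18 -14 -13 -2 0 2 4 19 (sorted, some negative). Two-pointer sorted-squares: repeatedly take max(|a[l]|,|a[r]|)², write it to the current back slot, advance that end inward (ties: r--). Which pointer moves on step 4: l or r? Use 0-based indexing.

l

[0,7] |-18|<=|19| out[7]=361 → r--
[0,6] |-18|>|4| out[6]=324 → l++
[1,6] |-14|>|4| out[5]=196 → l++
[2,6] |-13|>|4| out[4]=169 → l++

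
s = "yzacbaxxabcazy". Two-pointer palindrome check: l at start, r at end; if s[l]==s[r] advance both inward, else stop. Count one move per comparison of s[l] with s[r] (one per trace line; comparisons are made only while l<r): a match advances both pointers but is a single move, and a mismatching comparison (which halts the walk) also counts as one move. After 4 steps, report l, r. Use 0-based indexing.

l=0 r=13: 'y'=='y', l++,r--
l=1 r=12: 'z'=='z', l++,r--
l=2 r=11: 'a'=='a', l++,r--
l=3 r=10: 'c'=='c', l++,r--

l=4, r=9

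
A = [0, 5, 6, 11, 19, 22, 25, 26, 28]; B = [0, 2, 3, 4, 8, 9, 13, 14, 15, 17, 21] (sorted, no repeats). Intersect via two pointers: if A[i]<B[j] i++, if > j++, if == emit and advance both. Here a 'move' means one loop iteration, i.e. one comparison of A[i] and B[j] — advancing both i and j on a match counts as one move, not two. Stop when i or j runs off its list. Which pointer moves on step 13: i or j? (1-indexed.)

j

i=1 j=1: 0==0 emit, i++,j++
i=2 j=2: 5>2, j++
i=2 j=3: 5>3, j++
i=2 j=4: 5>4, j++
i=2 j=5: 5<8, i++
i=3 j=5: 6<8, i++
i=4 j=5: 11>8, j++
i=4 j=6: 11>9, j++
i=4 j=7: 11<13, i++
i=5 j=7: 19>13, j++
i=5 j=8: 19>14, j++
i=5 j=9: 19>15, j++
i=5 j=10: 19>17, j++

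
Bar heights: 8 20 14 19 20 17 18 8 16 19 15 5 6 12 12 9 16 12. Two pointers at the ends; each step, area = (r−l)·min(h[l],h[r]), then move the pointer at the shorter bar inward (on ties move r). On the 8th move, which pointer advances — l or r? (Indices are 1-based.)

[1,18] min(8,12)*17=136 best=136 * → l++
[2,18] min(20,12)*16=192 best=192 * → r--
[2,17] min(20,16)*15=240 best=240 * → r--
[2,16] min(20,9)*14=126 best=240 → r--
[2,15] min(20,12)*13=156 best=240 → r--
[2,14] min(20,12)*12=144 best=240 → r--
[2,13] min(20,6)*11=66 best=240 → r--
[2,12] min(20,5)*10=50 best=240 → r--

r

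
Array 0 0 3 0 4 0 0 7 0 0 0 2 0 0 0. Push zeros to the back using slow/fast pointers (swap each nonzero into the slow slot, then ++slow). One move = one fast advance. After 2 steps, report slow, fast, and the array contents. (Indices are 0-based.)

slow=0 fast=0: a[fast]=0, fast++
slow=0 fast=1: a[fast]=0, fast++

slow=0, fast=2, a=[0, 0, 3, 0, 4, 0, 0, 7, 0, 0, 0, 2, 0, 0, 0]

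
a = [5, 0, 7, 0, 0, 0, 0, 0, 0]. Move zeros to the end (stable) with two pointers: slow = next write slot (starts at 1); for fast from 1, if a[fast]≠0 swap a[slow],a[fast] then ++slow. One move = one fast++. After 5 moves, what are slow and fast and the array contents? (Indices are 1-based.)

slow=3, fast=6, a=[5, 7, 0, 0, 0, 0, 0, 0, 0]

slow=1 fast=1: a[fast]=5≠0 swap→a[1]=5, slow++,fast++
slow=2 fast=2: a[fast]=0, fast++
slow=2 fast=3: a[fast]=7≠0 swap→a[2]=7, slow++,fast++
slow=3 fast=4: a[fast]=0, fast++
slow=3 fast=5: a[fast]=0, fast++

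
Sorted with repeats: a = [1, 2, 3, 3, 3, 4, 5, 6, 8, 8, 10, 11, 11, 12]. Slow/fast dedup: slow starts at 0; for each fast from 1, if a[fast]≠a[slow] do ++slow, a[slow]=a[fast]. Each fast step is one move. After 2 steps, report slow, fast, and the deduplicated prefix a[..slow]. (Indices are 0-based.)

(s=0,f=1) a[fast]=2≠a[slow]=1 write a[1]=2 → slow++,fast++
(s=1,f=2) a[fast]=3≠a[slow]=2 write a[2]=3 → slow++,fast++

slow=2, fast=3, prefix=[1, 2, 3]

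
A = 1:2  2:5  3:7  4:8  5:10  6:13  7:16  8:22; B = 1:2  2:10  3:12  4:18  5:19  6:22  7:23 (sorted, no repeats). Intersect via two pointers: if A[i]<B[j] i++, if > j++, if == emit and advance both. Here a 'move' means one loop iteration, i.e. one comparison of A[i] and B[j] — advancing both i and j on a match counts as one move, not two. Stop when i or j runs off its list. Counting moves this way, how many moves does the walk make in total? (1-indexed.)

11 moves

i=1 j=1: 2==2 emit, i++,j++
i=2 j=2: 5<10, i++
i=3 j=2: 7<10, i++
i=4 j=2: 8<10, i++
i=5 j=2: 10==10 emit, i++,j++
i=6 j=3: 13>12, j++
i=6 j=4: 13<18, i++
i=7 j=4: 16<18, i++
i=8 j=4: 22>18, j++
i=8 j=5: 22>19, j++
i=8 j=6: 22==22 emit, i++,j++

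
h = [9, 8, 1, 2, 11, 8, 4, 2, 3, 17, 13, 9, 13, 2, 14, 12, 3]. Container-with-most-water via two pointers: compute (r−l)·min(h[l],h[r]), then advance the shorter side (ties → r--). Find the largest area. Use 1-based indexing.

[1,17] min(9,3)*16=48 best=48 * → r--
[1,16] min(9,12)*15=135 best=135 * → l++
[2,16] min(8,12)*14=112 best=135 → l++
[3,16] min(1,12)*13=13 best=135 → l++
[4,16] min(2,12)*12=24 best=135 → l++
[5,16] min(11,12)*11=121 best=135 → l++
[6,16] min(8,12)*10=80 best=135 → l++
[7,16] min(4,12)*9=36 best=135 → l++
[8,16] min(2,12)*8=16 best=135 → l++
[9,16] min(3,12)*7=21 best=135 → l++
[10,16] min(17,12)*6=72 best=135 → r--
[10,15] min(17,14)*5=70 best=135 → r--
[10,14] min(17,2)*4=8 best=135 → r--
[10,13] min(17,13)*3=39 best=135 → r--
[10,12] min(17,9)*2=18 best=135 → r--
[10,11] min(17,13)*1=13 best=135 → r--

max area = 135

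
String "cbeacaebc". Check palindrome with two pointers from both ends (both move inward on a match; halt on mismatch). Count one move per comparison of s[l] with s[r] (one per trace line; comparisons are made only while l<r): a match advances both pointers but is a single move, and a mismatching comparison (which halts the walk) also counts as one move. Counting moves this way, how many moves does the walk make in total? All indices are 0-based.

[0,8] 'c'=='c' → l++,r--
[1,7] 'b'=='b' → l++,r--
[2,6] 'e'=='e' → l++,r--
[3,5] 'a'=='a' → l++,r--

4 moves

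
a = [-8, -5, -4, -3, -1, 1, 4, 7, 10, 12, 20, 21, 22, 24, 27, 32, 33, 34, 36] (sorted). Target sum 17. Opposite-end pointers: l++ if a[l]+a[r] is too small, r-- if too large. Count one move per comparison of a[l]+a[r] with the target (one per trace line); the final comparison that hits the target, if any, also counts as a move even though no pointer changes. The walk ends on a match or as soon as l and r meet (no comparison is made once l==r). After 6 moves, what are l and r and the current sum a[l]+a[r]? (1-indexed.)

l=1 r=19: -8+36=28 >17, r--
l=1 r=18: -8+34=26 >17, r--
l=1 r=17: -8+33=25 >17, r--
l=1 r=16: -8+32=24 >17, r--
l=1 r=15: -8+27=19 >17, r--
l=1 r=14: -8+24=16 <17, l++

l=2, r=14, sum=19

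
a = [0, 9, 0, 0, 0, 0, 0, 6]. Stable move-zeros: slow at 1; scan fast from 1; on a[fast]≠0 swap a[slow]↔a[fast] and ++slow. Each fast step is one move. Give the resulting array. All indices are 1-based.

(s=1,f=1) a[fast]=0 → fast++
(s=1,f=2) a[fast]=9≠0 swap→a[1]=9 → slow++,fast++
(s=2,f=3) a[fast]=0 → fast++
(s=2,f=4) a[fast]=0 → fast++
(s=2,f=5) a[fast]=0 → fast++
(s=2,f=6) a[fast]=0 → fast++
(s=2,f=7) a[fast]=0 → fast++
(s=2,f=8) a[fast]=6≠0 swap→a[2]=6 → slow++,fast++

[9, 6, 0, 0, 0, 0, 0, 0]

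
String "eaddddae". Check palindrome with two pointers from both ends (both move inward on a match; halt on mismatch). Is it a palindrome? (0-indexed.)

palindrome

l=0 r=7: 'e'=='e', l++,r--
l=1 r=6: 'a'=='a', l++,r--
l=2 r=5: 'd'=='d', l++,r--
l=3 r=4: 'd'=='d', l++,r--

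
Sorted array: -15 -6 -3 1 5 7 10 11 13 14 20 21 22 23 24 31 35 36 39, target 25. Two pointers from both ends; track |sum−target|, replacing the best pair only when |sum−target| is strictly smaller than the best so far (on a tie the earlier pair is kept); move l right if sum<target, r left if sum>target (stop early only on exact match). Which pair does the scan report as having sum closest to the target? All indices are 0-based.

l=0 r=18: -15+39=24 d=1 *, l++
l=1 r=18: -6+39=33 d=8, r--
l=1 r=17: -6+36=30 d=5, r--
l=1 r=16: -6+35=29 d=4, r--
l=1 r=15: -6+31=25 d=0 *, stop

pair (-6, 31) with sum 25 (|Δ|=0)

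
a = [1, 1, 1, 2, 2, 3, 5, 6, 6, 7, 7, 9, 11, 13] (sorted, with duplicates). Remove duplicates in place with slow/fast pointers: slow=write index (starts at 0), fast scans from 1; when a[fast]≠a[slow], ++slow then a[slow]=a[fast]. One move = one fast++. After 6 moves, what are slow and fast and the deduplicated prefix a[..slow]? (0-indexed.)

slow=0 fast=1: a[fast]=1=a[slow] dup, fast++
slow=0 fast=2: a[fast]=1=a[slow] dup, fast++
slow=0 fast=3: a[fast]=2≠a[slow]=1 write a[1]=2, slow++,fast++
slow=1 fast=4: a[fast]=2=a[slow] dup, fast++
slow=1 fast=5: a[fast]=3≠a[slow]=2 write a[2]=3, slow++,fast++
slow=2 fast=6: a[fast]=5≠a[slow]=3 write a[3]=5, slow++,fast++

slow=3, fast=7, prefix=[1, 2, 3, 5]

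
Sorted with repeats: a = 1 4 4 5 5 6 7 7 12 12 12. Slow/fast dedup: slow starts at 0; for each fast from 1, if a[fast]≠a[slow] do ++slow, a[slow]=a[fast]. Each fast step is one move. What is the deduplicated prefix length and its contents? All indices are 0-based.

(s=0,f=1) a[fast]=4≠a[slow]=1 write a[1]=4 → slow++,fast++
(s=1,f=2) a[fast]=4=a[slow] dup → fast++
(s=1,f=3) a[fast]=5≠a[slow]=4 write a[2]=5 → slow++,fast++
(s=2,f=4) a[fast]=5=a[slow] dup → fast++
(s=2,f=5) a[fast]=6≠a[slow]=5 write a[3]=6 → slow++,fast++
(s=3,f=6) a[fast]=7≠a[slow]=6 write a[4]=7 → slow++,fast++
(s=4,f=7) a[fast]=7=a[slow] dup → fast++
(s=4,f=8) a[fast]=12≠a[slow]=7 write a[5]=12 → slow++,fast++
(s=5,f=9) a[fast]=12=a[slow] dup → fast++
(s=5,f=10) a[fast]=12=a[slow] dup → fast++

length 6; prefix = [1, 4, 5, 6, 7, 12]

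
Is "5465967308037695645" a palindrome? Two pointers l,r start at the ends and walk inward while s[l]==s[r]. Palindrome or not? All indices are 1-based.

palindrome

l=1 r=19: '5'=='5', l++,r--
l=2 r=18: '4'=='4', l++,r--
l=3 r=17: '6'=='6', l++,r--
l=4 r=16: '5'=='5', l++,r--
l=5 r=15: '9'=='9', l++,r--
l=6 r=14: '6'=='6', l++,r--
l=7 r=13: '7'=='7', l++,r--
l=8 r=12: '3'=='3', l++,r--
l=9 r=11: '0'=='0', l++,r--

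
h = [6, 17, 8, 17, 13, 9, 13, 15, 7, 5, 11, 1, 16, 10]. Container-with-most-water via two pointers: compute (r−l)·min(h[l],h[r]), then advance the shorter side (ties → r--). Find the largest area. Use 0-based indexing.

[0,13] min(6,10)*13=78 best=78 * → l++
[1,13] min(17,10)*12=120 best=120 * → r--
[1,12] min(17,16)*11=176 best=176 * → r--
[1,11] min(17,1)*10=10 best=176 → r--
[1,10] min(17,11)*9=99 best=176 → r--
[1,9] min(17,5)*8=40 best=176 → r--
[1,8] min(17,7)*7=49 best=176 → r--
[1,7] min(17,15)*6=90 best=176 → r--
[1,6] min(17,13)*5=65 best=176 → r--
[1,5] min(17,9)*4=36 best=176 → r--
[1,4] min(17,13)*3=39 best=176 → r--
[1,3] min(17,17)*2=34 best=176 → r--
[1,2] min(17,8)*1=8 best=176 → r--

max area = 176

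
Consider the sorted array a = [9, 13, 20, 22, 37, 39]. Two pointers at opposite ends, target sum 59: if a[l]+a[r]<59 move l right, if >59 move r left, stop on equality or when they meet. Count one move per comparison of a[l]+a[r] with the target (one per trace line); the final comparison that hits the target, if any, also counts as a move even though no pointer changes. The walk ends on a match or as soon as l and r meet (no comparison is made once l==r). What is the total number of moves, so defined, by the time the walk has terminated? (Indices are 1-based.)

l=1 r=6: 9+39=48 <59, l++
l=2 r=6: 13+39=52 <59, l++
l=3 r=6: 20+39=59, found

3 moves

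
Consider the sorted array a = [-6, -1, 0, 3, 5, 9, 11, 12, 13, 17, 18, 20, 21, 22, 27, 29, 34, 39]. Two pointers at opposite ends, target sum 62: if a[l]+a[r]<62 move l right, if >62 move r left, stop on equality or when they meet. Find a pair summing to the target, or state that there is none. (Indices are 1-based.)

[1,18] -6+39=33 <62 → l++
[2,18] -1+39=38 <62 → l++
[3,18] 0+39=39 <62 → l++
[4,18] 3+39=42 <62 → l++
[5,18] 5+39=44 <62 → l++
[6,18] 9+39=48 <62 → l++
[7,18] 11+39=50 <62 → l++
[8,18] 12+39=51 <62 → l++
[9,18] 13+39=52 <62 → l++
[10,18] 17+39=56 <62 → l++
[11,18] 18+39=57 <62 → l++
[12,18] 20+39=59 <62 → l++
[13,18] 21+39=60 <62 → l++
[14,18] 22+39=61 <62 → l++
[15,18] 27+39=66 >62 → r--
[15,17] 27+34=61 <62 → l++
[16,17] 29+34=63 >62 → r--

no pair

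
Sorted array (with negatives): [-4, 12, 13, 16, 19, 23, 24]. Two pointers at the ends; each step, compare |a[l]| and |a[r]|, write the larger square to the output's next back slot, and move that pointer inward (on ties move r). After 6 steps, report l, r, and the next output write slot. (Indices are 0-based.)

l=0 r=6: |-4|<=|24| out[6]=576, r--
l=0 r=5: |-4|<=|23| out[5]=529, r--
l=0 r=4: |-4|<=|19| out[4]=361, r--
l=0 r=3: |-4|<=|16| out[3]=256, r--
l=0 r=2: |-4|<=|13| out[2]=169, r--
l=0 r=1: |-4|<=|12| out[1]=144, r--

l=0, r=0, next write slot=0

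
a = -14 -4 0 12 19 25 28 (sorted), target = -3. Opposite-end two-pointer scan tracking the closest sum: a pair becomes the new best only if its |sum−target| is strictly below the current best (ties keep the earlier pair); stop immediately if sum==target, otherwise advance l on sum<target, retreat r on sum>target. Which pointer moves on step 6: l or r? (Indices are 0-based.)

[0,6] -14+28=14 d=17 * → r--
[0,5] -14+25=11 d=14 * → r--
[0,4] -14+19=5 d=8 * → r--
[0,3] -14+12=-2 d=1 * → r--
[0,2] -14+0=-14 d=11 → l++
[1,2] -4+0=-4 d=1 → l++

l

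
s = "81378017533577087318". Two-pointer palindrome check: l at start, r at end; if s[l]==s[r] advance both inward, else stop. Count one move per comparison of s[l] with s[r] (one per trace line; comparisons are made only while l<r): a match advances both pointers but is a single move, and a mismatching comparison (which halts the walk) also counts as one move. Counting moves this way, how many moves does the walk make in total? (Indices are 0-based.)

[0,19] '8'=='8' → l++,r--
[1,18] '1'=='1' → l++,r--
[2,17] '3'=='3' → l++,r--
[3,16] '7'=='7' → l++,r--
[4,15] '8'=='8' → l++,r--
[5,14] '0'=='0' → l++,r--
[6,13] '1'!='7' → stop

7 moves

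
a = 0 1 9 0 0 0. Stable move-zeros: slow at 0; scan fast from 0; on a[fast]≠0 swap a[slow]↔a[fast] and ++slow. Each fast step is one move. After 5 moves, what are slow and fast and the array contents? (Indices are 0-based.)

slow=0 fast=0: a[fast]=0, fast++
slow=0 fast=1: a[fast]=1≠0 swap→a[0]=1, slow++,fast++
slow=1 fast=2: a[fast]=9≠0 swap→a[1]=9, slow++,fast++
slow=2 fast=3: a[fast]=0, fast++
slow=2 fast=4: a[fast]=0, fast++

slow=2, fast=5, a=[1, 9, 0, 0, 0, 0]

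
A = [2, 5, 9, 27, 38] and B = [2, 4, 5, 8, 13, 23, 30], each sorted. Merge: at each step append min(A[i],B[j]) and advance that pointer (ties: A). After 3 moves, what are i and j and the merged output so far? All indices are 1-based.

i=2, j=3, merged so far=[2, 2, 4]

[i=1,j=1] A[i]=2<=B[j]=2 take 2 → i++
[i=2,j=1] A[i]=5>B[j]=2 take 2 → j++
[i=2,j=2] A[i]=5>B[j]=4 take 4 → j++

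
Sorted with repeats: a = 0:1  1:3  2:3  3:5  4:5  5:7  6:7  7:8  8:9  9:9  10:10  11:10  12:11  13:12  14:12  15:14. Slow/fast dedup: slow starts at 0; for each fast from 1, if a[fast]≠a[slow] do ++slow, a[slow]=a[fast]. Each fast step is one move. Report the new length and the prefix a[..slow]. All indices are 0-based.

(s=0,f=1) a[fast]=3≠a[slow]=1 write a[1]=3 → slow++,fast++
(s=1,f=2) a[fast]=3=a[slow] dup → fast++
(s=1,f=3) a[fast]=5≠a[slow]=3 write a[2]=5 → slow++,fast++
(s=2,f=4) a[fast]=5=a[slow] dup → fast++
(s=2,f=5) a[fast]=7≠a[slow]=5 write a[3]=7 → slow++,fast++
(s=3,f=6) a[fast]=7=a[slow] dup → fast++
(s=3,f=7) a[fast]=8≠a[slow]=7 write a[4]=8 → slow++,fast++
(s=4,f=8) a[fast]=9≠a[slow]=8 write a[5]=9 → slow++,fast++
(s=5,f=9) a[fast]=9=a[slow] dup → fast++
(s=5,f=10) a[fast]=10≠a[slow]=9 write a[6]=10 → slow++,fast++
(s=6,f=11) a[fast]=10=a[slow] dup → fast++
(s=6,f=12) a[fast]=11≠a[slow]=10 write a[7]=11 → slow++,fast++
(s=7,f=13) a[fast]=12≠a[slow]=11 write a[8]=12 → slow++,fast++
(s=8,f=14) a[fast]=12=a[slow] dup → fast++
(s=8,f=15) a[fast]=14≠a[slow]=12 write a[9]=14 → slow++,fast++

length 10; prefix = [1, 3, 5, 7, 8, 9, 10, 11, 12, 14]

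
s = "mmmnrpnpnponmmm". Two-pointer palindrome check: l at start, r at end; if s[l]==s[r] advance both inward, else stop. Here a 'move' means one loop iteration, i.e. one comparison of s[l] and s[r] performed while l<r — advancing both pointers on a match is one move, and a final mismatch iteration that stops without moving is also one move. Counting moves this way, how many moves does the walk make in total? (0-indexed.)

5 moves

[0,14] 'm'=='m' → l++,r--
[1,13] 'm'=='m' → l++,r--
[2,12] 'm'=='m' → l++,r--
[3,11] 'n'=='n' → l++,r--
[4,10] 'r'!='o' → stop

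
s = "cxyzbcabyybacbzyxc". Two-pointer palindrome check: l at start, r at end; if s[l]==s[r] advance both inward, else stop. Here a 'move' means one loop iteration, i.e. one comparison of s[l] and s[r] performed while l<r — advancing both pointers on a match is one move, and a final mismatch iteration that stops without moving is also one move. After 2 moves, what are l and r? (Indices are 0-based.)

l=2, r=15

[0,17] 'c'=='c' → l++,r--
[1,16] 'x'=='x' → l++,r--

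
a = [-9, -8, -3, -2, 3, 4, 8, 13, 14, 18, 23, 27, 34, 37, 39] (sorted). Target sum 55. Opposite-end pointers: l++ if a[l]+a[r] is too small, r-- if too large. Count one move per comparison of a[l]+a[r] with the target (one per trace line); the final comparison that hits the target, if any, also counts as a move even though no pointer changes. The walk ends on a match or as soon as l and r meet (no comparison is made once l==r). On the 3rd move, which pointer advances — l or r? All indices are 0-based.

l=0 r=14: -9+39=30 <55, l++
l=1 r=14: -8+39=31 <55, l++
l=2 r=14: -3+39=36 <55, l++

l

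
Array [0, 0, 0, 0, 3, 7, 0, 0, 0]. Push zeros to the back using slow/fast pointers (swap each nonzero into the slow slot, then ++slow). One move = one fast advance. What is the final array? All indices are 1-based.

[3, 7, 0, 0, 0, 0, 0, 0, 0]

slow=1 fast=1: a[fast]=0, fast++
slow=1 fast=2: a[fast]=0, fast++
slow=1 fast=3: a[fast]=0, fast++
slow=1 fast=4: a[fast]=0, fast++
slow=1 fast=5: a[fast]=3≠0 swap→a[1]=3, slow++,fast++
slow=2 fast=6: a[fast]=7≠0 swap→a[2]=7, slow++,fast++
slow=3 fast=7: a[fast]=0, fast++
slow=3 fast=8: a[fast]=0, fast++
slow=3 fast=9: a[fast]=0, fast++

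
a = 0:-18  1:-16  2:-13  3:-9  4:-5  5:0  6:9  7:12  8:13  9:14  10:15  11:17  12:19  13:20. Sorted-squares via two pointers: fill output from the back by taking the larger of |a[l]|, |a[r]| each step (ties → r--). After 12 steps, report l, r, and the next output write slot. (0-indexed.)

l=4, r=5, next write slot=1

l=0 r=13: |-18|<=|20| out[13]=400, r--
l=0 r=12: |-18|<=|19| out[12]=361, r--
l=0 r=11: |-18|>|17| out[11]=324, l++
l=1 r=11: |-16|<=|17| out[10]=289, r--
l=1 r=10: |-16|>|15| out[9]=256, l++
l=2 r=10: |-13|<=|15| out[8]=225, r--
l=2 r=9: |-13|<=|14| out[7]=196, r--
l=2 r=8: |-13|<=|13| out[6]=169, r--
l=2 r=7: |-13|>|12| out[5]=169, l++
l=3 r=7: |-9|<=|12| out[4]=144, r--
l=3 r=6: |-9|<=|9| out[3]=81, r--
l=3 r=5: |-9|>|0| out[2]=81, l++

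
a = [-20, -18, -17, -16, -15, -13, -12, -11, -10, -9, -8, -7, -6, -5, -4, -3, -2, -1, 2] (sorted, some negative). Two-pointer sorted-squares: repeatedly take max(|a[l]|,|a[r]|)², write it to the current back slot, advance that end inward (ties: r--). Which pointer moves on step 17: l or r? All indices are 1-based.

r

[1,19] |-20|>|2| out[19]=400 → l++
[2,19] |-18|>|2| out[18]=324 → l++
[3,19] |-17|>|2| out[17]=289 → l++
[4,19] |-16|>|2| out[16]=256 → l++
[5,19] |-15|>|2| out[15]=225 → l++
[6,19] |-13|>|2| out[14]=169 → l++
[7,19] |-12|>|2| out[13]=144 → l++
[8,19] |-11|>|2| out[12]=121 → l++
[9,19] |-10|>|2| out[11]=100 → l++
[10,19] |-9|>|2| out[10]=81 → l++
[11,19] |-8|>|2| out[9]=64 → l++
[12,19] |-7|>|2| out[8]=49 → l++
[13,19] |-6|>|2| out[7]=36 → l++
[14,19] |-5|>|2| out[6]=25 → l++
[15,19] |-4|>|2| out[5]=16 → l++
[16,19] |-3|>|2| out[4]=9 → l++
[17,19] |-2|<=|2| out[3]=4 → r--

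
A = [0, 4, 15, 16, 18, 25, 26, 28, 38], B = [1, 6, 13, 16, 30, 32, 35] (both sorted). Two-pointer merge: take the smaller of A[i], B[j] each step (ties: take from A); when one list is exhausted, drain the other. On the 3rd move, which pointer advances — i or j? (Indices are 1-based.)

i=1 j=1: A[i]=0<=B[j]=1 take 0, i++
i=2 j=1: A[i]=4>B[j]=1 take 1, j++
i=2 j=2: A[i]=4<=B[j]=6 take 4, i++

i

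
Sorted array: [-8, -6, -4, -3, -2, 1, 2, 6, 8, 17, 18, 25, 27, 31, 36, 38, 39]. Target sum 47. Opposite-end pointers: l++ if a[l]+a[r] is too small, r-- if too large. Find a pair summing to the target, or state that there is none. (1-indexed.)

(8, 39)

l=1 r=17: -8+39=31 <47, l++
l=2 r=17: -6+39=33 <47, l++
l=3 r=17: -4+39=35 <47, l++
l=4 r=17: -3+39=36 <47, l++
l=5 r=17: -2+39=37 <47, l++
l=6 r=17: 1+39=40 <47, l++
l=7 r=17: 2+39=41 <47, l++
l=8 r=17: 6+39=45 <47, l++
l=9 r=17: 8+39=47, found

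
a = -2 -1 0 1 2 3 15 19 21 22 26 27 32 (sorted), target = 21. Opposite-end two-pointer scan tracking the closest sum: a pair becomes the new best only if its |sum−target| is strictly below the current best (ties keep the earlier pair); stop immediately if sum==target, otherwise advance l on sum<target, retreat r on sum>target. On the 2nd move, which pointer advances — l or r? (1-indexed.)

l=1 r=13: -2+32=30 d=9 *, r--
l=1 r=12: -2+27=25 d=4 *, r--

r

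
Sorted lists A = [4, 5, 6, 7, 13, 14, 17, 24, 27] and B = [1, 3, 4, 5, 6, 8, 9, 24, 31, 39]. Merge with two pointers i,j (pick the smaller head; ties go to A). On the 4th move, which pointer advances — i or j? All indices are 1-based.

j

i=1 j=1: A[i]=4>B[j]=1 take 1, j++
i=1 j=2: A[i]=4>B[j]=3 take 3, j++
i=1 j=3: A[i]=4<=B[j]=4 take 4, i++
i=2 j=3: A[i]=5>B[j]=4 take 4, j++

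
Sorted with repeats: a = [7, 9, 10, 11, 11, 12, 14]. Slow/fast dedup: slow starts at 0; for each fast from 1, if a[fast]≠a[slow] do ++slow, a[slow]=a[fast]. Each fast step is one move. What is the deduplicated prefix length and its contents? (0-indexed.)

length 6; prefix = [7, 9, 10, 11, 12, 14]

slow=0 fast=1: a[fast]=9≠a[slow]=7 write a[1]=9, slow++,fast++
slow=1 fast=2: a[fast]=10≠a[slow]=9 write a[2]=10, slow++,fast++
slow=2 fast=3: a[fast]=11≠a[slow]=10 write a[3]=11, slow++,fast++
slow=3 fast=4: a[fast]=11=a[slow] dup, fast++
slow=3 fast=5: a[fast]=12≠a[slow]=11 write a[4]=12, slow++,fast++
slow=4 fast=6: a[fast]=14≠a[slow]=12 write a[5]=14, slow++,fast++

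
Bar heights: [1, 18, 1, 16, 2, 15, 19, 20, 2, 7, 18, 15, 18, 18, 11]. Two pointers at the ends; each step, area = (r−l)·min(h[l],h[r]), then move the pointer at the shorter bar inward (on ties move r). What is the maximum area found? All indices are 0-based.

max area = 216

l=0 r=14: min(1,11)*14=14 best=14 *, l++
l=1 r=14: min(18,11)*13=143 best=143 *, r--
l=1 r=13: min(18,18)*12=216 best=216 *, r--
l=1 r=12: min(18,18)*11=198 best=216, r--
l=1 r=11: min(18,15)*10=150 best=216, r--
l=1 r=10: min(18,18)*9=162 best=216, r--
l=1 r=9: min(18,7)*8=56 best=216, r--
l=1 r=8: min(18,2)*7=14 best=216, r--
l=1 r=7: min(18,20)*6=108 best=216, l++
l=2 r=7: min(1,20)*5=5 best=216, l++
l=3 r=7: min(16,20)*4=64 best=216, l++
l=4 r=7: min(2,20)*3=6 best=216, l++
l=5 r=7: min(15,20)*2=30 best=216, l++
l=6 r=7: min(19,20)*1=19 best=216, l++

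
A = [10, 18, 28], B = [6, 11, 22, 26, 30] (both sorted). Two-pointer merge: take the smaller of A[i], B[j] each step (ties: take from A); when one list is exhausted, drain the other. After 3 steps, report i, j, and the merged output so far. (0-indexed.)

i=1, j=2, merged so far=[6, 10, 11]

i=0 j=0: A[i]=10>B[j]=6 take 6, j++
i=0 j=1: A[i]=10<=B[j]=11 take 10, i++
i=1 j=1: A[i]=18>B[j]=11 take 11, j++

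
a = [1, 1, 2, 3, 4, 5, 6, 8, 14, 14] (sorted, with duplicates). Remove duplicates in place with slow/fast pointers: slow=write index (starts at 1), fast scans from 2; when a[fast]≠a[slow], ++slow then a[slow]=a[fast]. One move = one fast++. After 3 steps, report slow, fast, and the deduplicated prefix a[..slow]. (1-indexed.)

slow=3, fast=5, prefix=[1, 2, 3]

slow=1 fast=2: a[fast]=1=a[slow] dup, fast++
slow=1 fast=3: a[fast]=2≠a[slow]=1 write a[2]=2, slow++,fast++
slow=2 fast=4: a[fast]=3≠a[slow]=2 write a[3]=3, slow++,fast++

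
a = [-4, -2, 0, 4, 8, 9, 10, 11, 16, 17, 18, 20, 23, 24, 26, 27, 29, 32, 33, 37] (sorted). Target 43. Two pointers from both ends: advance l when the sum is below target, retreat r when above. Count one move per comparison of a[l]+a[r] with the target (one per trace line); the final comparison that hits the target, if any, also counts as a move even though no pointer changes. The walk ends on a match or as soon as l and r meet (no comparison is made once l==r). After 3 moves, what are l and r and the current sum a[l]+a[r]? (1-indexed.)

l=1 r=20: -4+37=33 <43, l++
l=2 r=20: -2+37=35 <43, l++
l=3 r=20: 0+37=37 <43, l++

l=4, r=20, sum=41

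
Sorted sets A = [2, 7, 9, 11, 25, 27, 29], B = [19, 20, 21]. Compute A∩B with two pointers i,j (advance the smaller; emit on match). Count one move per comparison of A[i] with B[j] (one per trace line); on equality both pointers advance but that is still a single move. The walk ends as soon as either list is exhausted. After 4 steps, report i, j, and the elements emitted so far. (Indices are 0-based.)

i=0 j=0: 2<19, i++
i=1 j=0: 7<19, i++
i=2 j=0: 9<19, i++
i=3 j=0: 11<19, i++

i=4, j=0, emitted=[]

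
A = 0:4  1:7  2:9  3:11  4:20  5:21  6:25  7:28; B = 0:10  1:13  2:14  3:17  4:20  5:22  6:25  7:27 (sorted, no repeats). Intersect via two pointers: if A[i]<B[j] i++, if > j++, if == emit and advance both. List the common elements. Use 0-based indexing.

intersection = [20, 25]

[i=0,j=0] 4<10 → i++
[i=1,j=0] 7<10 → i++
[i=2,j=0] 9<10 → i++
[i=3,j=0] 11>10 → j++
[i=3,j=1] 11<13 → i++
[i=4,j=1] 20>13 → j++
[i=4,j=2] 20>14 → j++
[i=4,j=3] 20>17 → j++
[i=4,j=4] 20==20 emit → i++,j++
[i=5,j=5] 21<22 → i++
[i=6,j=5] 25>22 → j++
[i=6,j=6] 25==25 emit → i++,j++
[i=7,j=7] 28>27 → j++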